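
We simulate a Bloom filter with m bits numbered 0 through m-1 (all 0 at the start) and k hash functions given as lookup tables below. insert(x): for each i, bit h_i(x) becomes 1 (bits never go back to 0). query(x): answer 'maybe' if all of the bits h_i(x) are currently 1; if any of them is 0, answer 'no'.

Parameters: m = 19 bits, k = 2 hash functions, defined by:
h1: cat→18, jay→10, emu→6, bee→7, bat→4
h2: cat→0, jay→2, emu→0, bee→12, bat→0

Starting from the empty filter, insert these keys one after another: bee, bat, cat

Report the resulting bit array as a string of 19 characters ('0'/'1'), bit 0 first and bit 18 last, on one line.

Start: bits=0000000000000000000
After insert 'bee': sets bits 7 12 -> bits=0000000100001000000
After insert 'bat': sets bits 0 4 -> bits=1000100100001000000
After insert 'cat': sets bits 0 18 -> bits=1000100100001000001

Answer: 1000100100001000001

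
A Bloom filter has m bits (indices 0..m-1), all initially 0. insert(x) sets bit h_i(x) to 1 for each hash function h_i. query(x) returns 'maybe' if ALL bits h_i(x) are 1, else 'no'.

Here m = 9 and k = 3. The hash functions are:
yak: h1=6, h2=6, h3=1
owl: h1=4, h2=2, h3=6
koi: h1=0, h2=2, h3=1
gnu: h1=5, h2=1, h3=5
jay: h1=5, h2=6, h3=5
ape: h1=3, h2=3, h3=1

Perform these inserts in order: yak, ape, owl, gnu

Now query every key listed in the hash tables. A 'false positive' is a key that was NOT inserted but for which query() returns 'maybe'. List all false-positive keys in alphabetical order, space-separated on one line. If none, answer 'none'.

Start: bits=000000000
After insert 'yak': sets bits 1 6 -> bits=010000100
After insert 'ape': sets bits 1 3 -> bits=010100100
After insert 'owl': sets bits 2 4 6 -> bits=011110100
After insert 'gnu': sets bits 1 5 -> bits=011111100
Not inserted: jay koi — query each against bits=011111100:
query jay: checks bit5=1, bit6=1 (all 1) -> maybe => FALSE POSITIVE
query koi: checks bit0=0, bit1=1, bit2=1 (has a 0) -> no => not a false positive
False positives (alphabetical): jay

Answer: jay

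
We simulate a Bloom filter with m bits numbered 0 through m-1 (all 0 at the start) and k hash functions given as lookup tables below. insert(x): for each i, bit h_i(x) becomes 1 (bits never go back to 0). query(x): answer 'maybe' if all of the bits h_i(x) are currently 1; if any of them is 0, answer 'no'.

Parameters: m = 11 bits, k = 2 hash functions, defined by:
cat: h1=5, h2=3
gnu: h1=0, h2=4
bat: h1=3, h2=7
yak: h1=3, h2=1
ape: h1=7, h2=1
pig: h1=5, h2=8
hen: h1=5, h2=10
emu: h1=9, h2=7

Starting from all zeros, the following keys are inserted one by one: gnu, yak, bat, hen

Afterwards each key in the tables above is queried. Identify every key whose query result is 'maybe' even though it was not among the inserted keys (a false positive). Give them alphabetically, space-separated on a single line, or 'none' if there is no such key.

Start: bits=00000000000
After insert 'gnu': sets bits 0 4 -> bits=10001000000
After insert 'yak': sets bits 1 3 -> bits=11011000000
After insert 'bat': sets bits 3 7 -> bits=11011001000
After insert 'hen': sets bits 5 10 -> bits=11011101001
Not inserted: ape cat emu pig — query each against bits=11011101001:
query ape: checks bit1=1, bit7=1 (all 1) -> maybe => FALSE POSITIVE
query cat: checks bit3=1, bit5=1 (all 1) -> maybe => FALSE POSITIVE
query emu: checks bit7=1, bit9=0 (has a 0) -> no => not a false positive
query pig: checks bit5=1, bit8=0 (has a 0) -> no => not a false positive
False positives (alphabetical): ape cat

Answer: ape cat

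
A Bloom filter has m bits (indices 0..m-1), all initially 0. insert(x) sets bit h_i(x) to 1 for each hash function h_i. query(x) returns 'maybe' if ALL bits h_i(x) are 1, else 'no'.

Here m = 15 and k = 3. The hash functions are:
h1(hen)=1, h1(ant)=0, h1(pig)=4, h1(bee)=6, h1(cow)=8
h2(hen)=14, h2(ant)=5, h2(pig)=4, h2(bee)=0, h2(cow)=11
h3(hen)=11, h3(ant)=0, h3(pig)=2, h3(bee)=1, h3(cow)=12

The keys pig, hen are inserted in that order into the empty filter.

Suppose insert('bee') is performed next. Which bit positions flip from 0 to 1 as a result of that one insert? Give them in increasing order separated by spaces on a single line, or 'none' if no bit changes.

Start: bits=000000000000000
After insert 'pig': sets bits 2 4 -> bits=001010000000000
After insert 'hen': sets bits 1 11 14 -> bits=011010000001001
insert 'bee' would touch bits 0 1 6; currently bit0=0, bit1=1, bit6=0
Bits that are 0 among those (would change 0->1): 0 6

Answer: 0 6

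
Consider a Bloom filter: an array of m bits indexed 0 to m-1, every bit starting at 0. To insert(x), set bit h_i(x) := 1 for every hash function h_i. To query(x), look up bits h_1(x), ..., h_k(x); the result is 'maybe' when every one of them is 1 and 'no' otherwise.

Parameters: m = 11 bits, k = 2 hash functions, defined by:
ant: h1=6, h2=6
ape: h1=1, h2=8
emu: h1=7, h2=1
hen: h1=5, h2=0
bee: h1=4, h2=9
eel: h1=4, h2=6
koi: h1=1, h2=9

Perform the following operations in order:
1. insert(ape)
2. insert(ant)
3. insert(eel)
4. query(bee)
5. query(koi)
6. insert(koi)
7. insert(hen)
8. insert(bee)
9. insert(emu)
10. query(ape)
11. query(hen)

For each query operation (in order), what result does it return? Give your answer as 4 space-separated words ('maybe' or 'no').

Answer: no no maybe maybe

Derivation:
Start: bits=00000000000
Op 1: insert ape -> sets bits 1 8 -> bits=01000000100
Op 2: insert ant -> sets bits 6 -> bits=01000010100
Op 3: insert eel -> sets bits 4 6 -> bits=01001010100
Op 4: query bee -> checks bit4=1, bit9=0 (has a 0) -> no
Op 5: query koi -> checks bit1=1, bit9=0 (has a 0) -> no
Op 6: insert koi -> sets bits 1 9 -> bits=01001010110
Op 7: insert hen -> sets bits 0 5 -> bits=11001110110
Op 8: insert bee -> sets bits 4 9 -> bits=11001110110
Op 9: insert emu -> sets bits 1 7 -> bits=11001111110
Op 10: query ape -> checks bit1=1, bit8=1 (all 1) -> maybe
Op 11: query hen -> checks bit0=1, bit5=1 (all 1) -> maybe
Query results in order: no no maybe maybe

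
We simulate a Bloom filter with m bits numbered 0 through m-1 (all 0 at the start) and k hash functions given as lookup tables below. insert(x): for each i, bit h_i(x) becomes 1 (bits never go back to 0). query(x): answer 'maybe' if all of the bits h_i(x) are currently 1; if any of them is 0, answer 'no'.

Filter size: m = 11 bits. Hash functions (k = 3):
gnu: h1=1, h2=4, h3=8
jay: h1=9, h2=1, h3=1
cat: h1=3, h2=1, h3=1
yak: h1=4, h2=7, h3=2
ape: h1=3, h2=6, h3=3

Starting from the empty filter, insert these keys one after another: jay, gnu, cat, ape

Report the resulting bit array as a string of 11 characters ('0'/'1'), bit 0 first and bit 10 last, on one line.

Answer: 01011010110

Derivation:
Start: bits=00000000000
After insert 'jay': sets bits 1 9 -> bits=01000000010
After insert 'gnu': sets bits 1 4 8 -> bits=01001000110
After insert 'cat': sets bits 1 3 -> bits=01011000110
After insert 'ape': sets bits 3 6 -> bits=01011010110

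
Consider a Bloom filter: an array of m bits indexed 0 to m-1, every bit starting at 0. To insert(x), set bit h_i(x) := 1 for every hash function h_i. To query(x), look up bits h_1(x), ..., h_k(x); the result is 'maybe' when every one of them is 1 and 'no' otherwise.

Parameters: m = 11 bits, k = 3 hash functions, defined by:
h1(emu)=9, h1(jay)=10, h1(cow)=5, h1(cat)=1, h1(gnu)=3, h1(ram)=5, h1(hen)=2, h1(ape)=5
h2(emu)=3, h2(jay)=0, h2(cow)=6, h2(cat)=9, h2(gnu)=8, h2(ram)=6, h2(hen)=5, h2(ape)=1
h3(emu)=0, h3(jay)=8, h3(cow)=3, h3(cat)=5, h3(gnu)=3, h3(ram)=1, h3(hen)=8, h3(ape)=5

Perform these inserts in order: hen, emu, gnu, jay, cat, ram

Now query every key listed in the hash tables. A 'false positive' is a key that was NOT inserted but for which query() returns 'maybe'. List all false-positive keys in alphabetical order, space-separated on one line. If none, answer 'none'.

Answer: ape cow

Derivation:
Start: bits=00000000000
After insert 'hen': sets bits 2 5 8 -> bits=00100100100
After insert 'emu': sets bits 0 3 9 -> bits=10110100110
After insert 'gnu': sets bits 3 8 -> bits=10110100110
After insert 'jay': sets bits 0 8 10 -> bits=10110100111
After insert 'cat': sets bits 1 5 9 -> bits=11110100111
After insert 'ram': sets bits 1 5 6 -> bits=11110110111
Not inserted: ape cow — query each against bits=11110110111:
query ape: checks bit1=1, bit5=1 (all 1) -> maybe => FALSE POSITIVE
query cow: checks bit3=1, bit5=1, bit6=1 (all 1) -> maybe => FALSE POSITIVE
False positives (alphabetical): ape cow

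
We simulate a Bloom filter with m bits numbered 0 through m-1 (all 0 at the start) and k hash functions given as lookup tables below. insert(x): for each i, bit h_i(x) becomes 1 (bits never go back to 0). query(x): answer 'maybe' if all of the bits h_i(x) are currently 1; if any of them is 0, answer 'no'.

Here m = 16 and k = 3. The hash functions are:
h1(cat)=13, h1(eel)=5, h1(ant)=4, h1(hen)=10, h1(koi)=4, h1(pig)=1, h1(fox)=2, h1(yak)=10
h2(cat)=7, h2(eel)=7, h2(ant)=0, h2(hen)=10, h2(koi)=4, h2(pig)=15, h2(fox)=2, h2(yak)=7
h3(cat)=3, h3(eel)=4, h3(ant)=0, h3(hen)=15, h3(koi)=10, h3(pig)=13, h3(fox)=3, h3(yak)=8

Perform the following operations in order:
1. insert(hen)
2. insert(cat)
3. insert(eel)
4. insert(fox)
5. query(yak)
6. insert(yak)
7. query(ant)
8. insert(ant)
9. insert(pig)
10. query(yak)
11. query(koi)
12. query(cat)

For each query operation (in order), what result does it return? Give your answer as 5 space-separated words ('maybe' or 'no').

Answer: no no maybe maybe maybe

Derivation:
Start: bits=0000000000000000
Op 1: insert hen -> sets bits 10 15 -> bits=0000000000100001
Op 2: insert cat -> sets bits 3 7 13 -> bits=0001000100100101
Op 3: insert eel -> sets bits 4 5 7 -> bits=0001110100100101
Op 4: insert fox -> sets bits 2 3 -> bits=0011110100100101
Op 5: query yak -> checks bit7=1, bit8=0, bit10=1 (has a 0) -> no
Op 6: insert yak -> sets bits 7 8 10 -> bits=0011110110100101
Op 7: query ant -> checks bit0=0, bit4=1 (has a 0) -> no
Op 8: insert ant -> sets bits 0 4 -> bits=1011110110100101
Op 9: insert pig -> sets bits 1 13 15 -> bits=1111110110100101
Op 10: query yak -> checks bit7=1, bit8=1, bit10=1 (all 1) -> maybe
Op 11: query koi -> checks bit4=1, bit10=1 (all 1) -> maybe
Op 12: query cat -> checks bit3=1, bit7=1, bit13=1 (all 1) -> maybe
Query results in order: no no maybe maybe maybe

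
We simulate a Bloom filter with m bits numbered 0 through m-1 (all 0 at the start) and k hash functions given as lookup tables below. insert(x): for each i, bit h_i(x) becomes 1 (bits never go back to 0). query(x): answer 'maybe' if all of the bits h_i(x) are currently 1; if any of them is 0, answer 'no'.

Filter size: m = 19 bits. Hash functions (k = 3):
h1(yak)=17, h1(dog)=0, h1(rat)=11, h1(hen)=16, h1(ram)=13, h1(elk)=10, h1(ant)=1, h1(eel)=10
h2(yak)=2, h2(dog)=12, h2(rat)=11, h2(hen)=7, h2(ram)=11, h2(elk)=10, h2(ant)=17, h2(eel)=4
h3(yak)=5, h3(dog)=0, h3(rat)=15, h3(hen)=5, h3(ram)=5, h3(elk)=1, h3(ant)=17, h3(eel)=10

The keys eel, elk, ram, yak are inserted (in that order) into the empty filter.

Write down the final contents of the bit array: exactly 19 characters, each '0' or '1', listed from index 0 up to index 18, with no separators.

Answer: 0110110000110100010

Derivation:
Start: bits=0000000000000000000
After insert 'eel': sets bits 4 10 -> bits=0000100000100000000
After insert 'elk': sets bits 1 10 -> bits=0100100000100000000
After insert 'ram': sets bits 5 11 13 -> bits=0100110000110100000
After insert 'yak': sets bits 2 5 17 -> bits=0110110000110100010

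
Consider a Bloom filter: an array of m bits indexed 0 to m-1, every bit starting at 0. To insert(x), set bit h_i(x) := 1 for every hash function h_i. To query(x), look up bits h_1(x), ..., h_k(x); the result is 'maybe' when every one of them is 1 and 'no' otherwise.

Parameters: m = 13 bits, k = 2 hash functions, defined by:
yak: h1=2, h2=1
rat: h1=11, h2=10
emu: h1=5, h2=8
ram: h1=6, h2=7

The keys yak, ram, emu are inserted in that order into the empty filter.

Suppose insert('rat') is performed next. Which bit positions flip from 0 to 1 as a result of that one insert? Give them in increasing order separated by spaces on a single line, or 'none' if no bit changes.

Answer: 10 11

Derivation:
Start: bits=0000000000000
After insert 'yak': sets bits 1 2 -> bits=0110000000000
After insert 'ram': sets bits 6 7 -> bits=0110001100000
After insert 'emu': sets bits 5 8 -> bits=0110011110000
insert 'rat' would touch bits 10 11; currently bit10=0, bit11=0
Bits that are 0 among those (would change 0->1): 10 11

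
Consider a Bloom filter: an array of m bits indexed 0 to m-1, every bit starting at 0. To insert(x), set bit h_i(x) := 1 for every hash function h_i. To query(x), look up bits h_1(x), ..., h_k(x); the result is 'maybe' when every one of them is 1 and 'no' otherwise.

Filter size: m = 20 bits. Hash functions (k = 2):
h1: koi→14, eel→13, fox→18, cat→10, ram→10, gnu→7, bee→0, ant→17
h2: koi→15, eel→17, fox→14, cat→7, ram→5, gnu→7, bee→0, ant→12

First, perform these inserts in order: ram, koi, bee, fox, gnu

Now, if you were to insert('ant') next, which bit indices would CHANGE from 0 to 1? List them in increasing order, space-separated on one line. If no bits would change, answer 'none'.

Start: bits=00000000000000000000
After insert 'ram': sets bits 5 10 -> bits=00000100001000000000
After insert 'koi': sets bits 14 15 -> bits=00000100001000110000
After insert 'bee': sets bits 0 -> bits=10000100001000110000
After insert 'fox': sets bits 14 18 -> bits=10000100001000110010
After insert 'gnu': sets bits 7 -> bits=10000101001000110010
insert 'ant' would touch bits 12 17; currently bit12=0, bit17=0
Bits that are 0 among those (would change 0->1): 12 17

Answer: 12 17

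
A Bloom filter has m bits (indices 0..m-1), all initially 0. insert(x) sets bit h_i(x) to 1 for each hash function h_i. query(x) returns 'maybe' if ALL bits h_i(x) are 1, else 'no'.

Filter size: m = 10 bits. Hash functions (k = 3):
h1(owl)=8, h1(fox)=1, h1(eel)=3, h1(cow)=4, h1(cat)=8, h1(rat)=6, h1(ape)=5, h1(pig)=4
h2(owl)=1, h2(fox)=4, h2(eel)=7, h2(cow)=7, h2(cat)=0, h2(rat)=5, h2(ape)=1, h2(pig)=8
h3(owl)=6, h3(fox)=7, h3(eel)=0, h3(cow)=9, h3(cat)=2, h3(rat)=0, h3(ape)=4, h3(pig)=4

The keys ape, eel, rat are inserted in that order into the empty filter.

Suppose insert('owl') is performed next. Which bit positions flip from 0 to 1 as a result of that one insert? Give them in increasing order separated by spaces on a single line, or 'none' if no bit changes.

Start: bits=0000000000
After insert 'ape': sets bits 1 4 5 -> bits=0100110000
After insert 'eel': sets bits 0 3 7 -> bits=1101110100
After insert 'rat': sets bits 0 5 6 -> bits=1101111100
insert 'owl' would touch bits 1 6 8; currently bit1=1, bit6=1, bit8=0
Bits that are 0 among those (would change 0->1): 8

Answer: 8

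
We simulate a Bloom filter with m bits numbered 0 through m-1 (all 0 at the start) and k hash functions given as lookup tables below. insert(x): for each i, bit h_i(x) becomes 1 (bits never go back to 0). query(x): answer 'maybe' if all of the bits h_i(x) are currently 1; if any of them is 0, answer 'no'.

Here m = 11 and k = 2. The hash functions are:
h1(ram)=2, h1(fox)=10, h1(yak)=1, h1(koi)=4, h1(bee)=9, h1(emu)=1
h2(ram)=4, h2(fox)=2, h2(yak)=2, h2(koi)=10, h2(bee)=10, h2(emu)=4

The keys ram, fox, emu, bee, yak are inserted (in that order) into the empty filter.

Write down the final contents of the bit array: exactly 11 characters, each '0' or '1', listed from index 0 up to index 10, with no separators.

Answer: 01101000011

Derivation:
Start: bits=00000000000
After insert 'ram': sets bits 2 4 -> bits=00101000000
After insert 'fox': sets bits 2 10 -> bits=00101000001
After insert 'emu': sets bits 1 4 -> bits=01101000001
After insert 'bee': sets bits 9 10 -> bits=01101000011
After insert 'yak': sets bits 1 2 -> bits=01101000011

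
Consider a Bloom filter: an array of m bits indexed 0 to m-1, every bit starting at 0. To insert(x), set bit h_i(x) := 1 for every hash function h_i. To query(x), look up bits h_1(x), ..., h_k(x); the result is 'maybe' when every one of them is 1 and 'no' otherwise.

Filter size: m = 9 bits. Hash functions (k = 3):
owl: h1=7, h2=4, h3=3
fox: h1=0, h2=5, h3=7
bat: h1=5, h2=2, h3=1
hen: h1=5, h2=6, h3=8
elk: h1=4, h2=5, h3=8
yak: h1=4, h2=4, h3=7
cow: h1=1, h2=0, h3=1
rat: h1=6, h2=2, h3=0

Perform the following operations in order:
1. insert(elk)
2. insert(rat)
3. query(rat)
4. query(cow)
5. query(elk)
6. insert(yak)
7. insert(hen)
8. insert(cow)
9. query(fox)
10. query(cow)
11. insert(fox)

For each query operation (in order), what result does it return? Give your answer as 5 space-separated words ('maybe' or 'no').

Start: bits=000000000
Op 1: insert elk -> sets bits 4 5 8 -> bits=000011001
Op 2: insert rat -> sets bits 0 2 6 -> bits=101011101
Op 3: query rat -> checks bit0=1, bit2=1, bit6=1 (all 1) -> maybe
Op 4: query cow -> checks bit0=1, bit1=0 (has a 0) -> no
Op 5: query elk -> checks bit4=1, bit5=1, bit8=1 (all 1) -> maybe
Op 6: insert yak -> sets bits 4 7 -> bits=101011111
Op 7: insert hen -> sets bits 5 6 8 -> bits=101011111
Op 8: insert cow -> sets bits 0 1 -> bits=111011111
Op 9: query fox -> checks bit0=1, bit5=1, bit7=1 (all 1) -> maybe
Op 10: query cow -> checks bit0=1, bit1=1 (all 1) -> maybe
Op 11: insert fox -> sets bits 0 5 7 -> bits=111011111
Query results in order: maybe no maybe maybe maybe

Answer: maybe no maybe maybe maybe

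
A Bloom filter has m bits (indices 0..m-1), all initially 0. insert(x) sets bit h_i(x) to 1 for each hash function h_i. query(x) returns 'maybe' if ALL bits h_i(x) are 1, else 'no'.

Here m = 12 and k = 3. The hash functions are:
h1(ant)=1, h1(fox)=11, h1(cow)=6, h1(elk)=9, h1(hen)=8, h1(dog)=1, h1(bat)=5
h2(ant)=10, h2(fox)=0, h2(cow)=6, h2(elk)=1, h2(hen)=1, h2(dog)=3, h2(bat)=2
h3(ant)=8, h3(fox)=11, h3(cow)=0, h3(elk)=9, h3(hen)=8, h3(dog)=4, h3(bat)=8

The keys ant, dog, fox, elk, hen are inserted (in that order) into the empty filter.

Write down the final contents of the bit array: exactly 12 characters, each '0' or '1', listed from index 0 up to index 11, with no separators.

Answer: 110110001111

Derivation:
Start: bits=000000000000
After insert 'ant': sets bits 1 8 10 -> bits=010000001010
After insert 'dog': sets bits 1 3 4 -> bits=010110001010
After insert 'fox': sets bits 0 11 -> bits=110110001011
After insert 'elk': sets bits 1 9 -> bits=110110001111
After insert 'hen': sets bits 1 8 -> bits=110110001111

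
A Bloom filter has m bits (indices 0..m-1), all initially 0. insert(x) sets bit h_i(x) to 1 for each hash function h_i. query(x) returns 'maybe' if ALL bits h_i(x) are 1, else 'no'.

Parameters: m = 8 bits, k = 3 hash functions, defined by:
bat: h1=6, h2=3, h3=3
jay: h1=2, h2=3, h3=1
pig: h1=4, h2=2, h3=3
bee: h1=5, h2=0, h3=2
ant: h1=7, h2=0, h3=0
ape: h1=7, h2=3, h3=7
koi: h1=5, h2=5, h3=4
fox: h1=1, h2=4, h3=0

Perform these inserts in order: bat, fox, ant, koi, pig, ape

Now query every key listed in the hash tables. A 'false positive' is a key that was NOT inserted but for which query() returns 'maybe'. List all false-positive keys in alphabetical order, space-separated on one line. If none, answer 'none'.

Start: bits=00000000
After insert 'bat': sets bits 3 6 -> bits=00010010
After insert 'fox': sets bits 0 1 4 -> bits=11011010
After insert 'ant': sets bits 0 7 -> bits=11011011
After insert 'koi': sets bits 4 5 -> bits=11011111
After insert 'pig': sets bits 2 3 4 -> bits=11111111
After insert 'ape': sets bits 3 7 -> bits=11111111
Not inserted: bee jay — query each against bits=11111111:
query bee: checks bit0=1, bit2=1, bit5=1 (all 1) -> maybe => FALSE POSITIVE
query jay: checks bit1=1, bit2=1, bit3=1 (all 1) -> maybe => FALSE POSITIVE
False positives (alphabetical): bee jay

Answer: bee jay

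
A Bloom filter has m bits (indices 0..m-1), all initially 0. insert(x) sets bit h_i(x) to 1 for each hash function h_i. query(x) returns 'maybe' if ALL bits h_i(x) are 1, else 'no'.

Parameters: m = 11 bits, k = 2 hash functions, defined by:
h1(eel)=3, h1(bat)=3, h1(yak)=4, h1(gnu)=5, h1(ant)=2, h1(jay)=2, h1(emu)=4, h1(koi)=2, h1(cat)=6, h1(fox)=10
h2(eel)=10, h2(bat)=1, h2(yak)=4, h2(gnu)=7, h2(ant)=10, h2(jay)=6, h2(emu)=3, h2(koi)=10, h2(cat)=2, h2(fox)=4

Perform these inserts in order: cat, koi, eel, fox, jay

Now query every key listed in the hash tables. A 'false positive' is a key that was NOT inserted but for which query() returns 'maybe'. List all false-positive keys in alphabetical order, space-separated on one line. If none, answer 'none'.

Answer: ant emu yak

Derivation:
Start: bits=00000000000
After insert 'cat': sets bits 2 6 -> bits=00100010000
After insert 'koi': sets bits 2 10 -> bits=00100010001
After insert 'eel': sets bits 3 10 -> bits=00110010001
After insert 'fox': sets bits 4 10 -> bits=00111010001
After insert 'jay': sets bits 2 6 -> bits=00111010001
Not inserted: ant bat emu gnu yak — query each against bits=00111010001:
query ant: checks bit2=1, bit10=1 (all 1) -> maybe => FALSE POSITIVE
query bat: checks bit1=0, bit3=1 (has a 0) -> no => not a false positive
query emu: checks bit3=1, bit4=1 (all 1) -> maybe => FALSE POSITIVE
query gnu: checks bit5=0, bit7=0 (has a 0) -> no => not a false positive
query yak: checks bit4=1 (all 1) -> maybe => FALSE POSITIVE
False positives (alphabetical): ant emu yak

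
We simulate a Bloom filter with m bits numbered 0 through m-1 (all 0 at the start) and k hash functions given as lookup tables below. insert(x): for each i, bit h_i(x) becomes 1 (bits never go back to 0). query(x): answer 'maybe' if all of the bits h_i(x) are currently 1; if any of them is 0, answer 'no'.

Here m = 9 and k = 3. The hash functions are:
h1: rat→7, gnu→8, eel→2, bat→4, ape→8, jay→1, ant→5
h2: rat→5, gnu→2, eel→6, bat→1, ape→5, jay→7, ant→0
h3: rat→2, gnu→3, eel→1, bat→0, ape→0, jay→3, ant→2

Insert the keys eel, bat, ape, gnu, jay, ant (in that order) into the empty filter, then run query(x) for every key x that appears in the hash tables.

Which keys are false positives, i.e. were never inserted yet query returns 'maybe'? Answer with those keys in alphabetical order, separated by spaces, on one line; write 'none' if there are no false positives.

Answer: rat

Derivation:
Start: bits=000000000
After insert 'eel': sets bits 1 2 6 -> bits=011000100
After insert 'bat': sets bits 0 1 4 -> bits=111010100
After insert 'ape': sets bits 0 5 8 -> bits=111011101
After insert 'gnu': sets bits 2 3 8 -> bits=111111101
After insert 'jay': sets bits 1 3 7 -> bits=111111111
After insert 'ant': sets bits 0 2 5 -> bits=111111111
Not inserted: rat — query each against bits=111111111:
query rat: checks bit2=1, bit5=1, bit7=1 (all 1) -> maybe => FALSE POSITIVE
False positives (alphabetical): rat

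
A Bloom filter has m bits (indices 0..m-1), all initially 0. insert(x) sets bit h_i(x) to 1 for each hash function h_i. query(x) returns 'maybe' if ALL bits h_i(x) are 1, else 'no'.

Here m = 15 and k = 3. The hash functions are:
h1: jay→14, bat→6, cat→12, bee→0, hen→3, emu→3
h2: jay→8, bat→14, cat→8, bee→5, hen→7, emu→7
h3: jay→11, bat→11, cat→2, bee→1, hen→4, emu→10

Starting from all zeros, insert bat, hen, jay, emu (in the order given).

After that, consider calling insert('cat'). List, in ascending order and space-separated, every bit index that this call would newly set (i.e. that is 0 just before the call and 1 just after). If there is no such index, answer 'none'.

Answer: 2 12

Derivation:
Start: bits=000000000000000
After insert 'bat': sets bits 6 11 14 -> bits=000000100001001
After insert 'hen': sets bits 3 4 7 -> bits=000110110001001
After insert 'jay': sets bits 8 11 14 -> bits=000110111001001
After insert 'emu': sets bits 3 7 10 -> bits=000110111011001
insert 'cat' would touch bits 2 8 12; currently bit2=0, bit8=1, bit12=0
Bits that are 0 among those (would change 0->1): 2 12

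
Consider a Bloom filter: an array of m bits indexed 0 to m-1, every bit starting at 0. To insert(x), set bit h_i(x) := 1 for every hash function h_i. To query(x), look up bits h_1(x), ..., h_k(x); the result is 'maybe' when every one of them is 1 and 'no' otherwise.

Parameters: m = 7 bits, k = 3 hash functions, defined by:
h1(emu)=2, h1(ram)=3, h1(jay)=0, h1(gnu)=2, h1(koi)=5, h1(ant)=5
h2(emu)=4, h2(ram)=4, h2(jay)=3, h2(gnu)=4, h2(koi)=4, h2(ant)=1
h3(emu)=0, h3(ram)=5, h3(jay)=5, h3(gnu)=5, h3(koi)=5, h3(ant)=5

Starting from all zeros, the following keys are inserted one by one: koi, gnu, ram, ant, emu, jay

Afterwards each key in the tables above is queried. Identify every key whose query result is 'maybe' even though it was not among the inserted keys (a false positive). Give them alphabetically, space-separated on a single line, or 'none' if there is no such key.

Start: bits=0000000
After insert 'koi': sets bits 4 5 -> bits=0000110
After insert 'gnu': sets bits 2 4 5 -> bits=0010110
After insert 'ram': sets bits 3 4 5 -> bits=0011110
After insert 'ant': sets bits 1 5 -> bits=0111110
After insert 'emu': sets bits 0 2 4 -> bits=1111110
After insert 'jay': sets bits 0 3 5 -> bits=1111110
Not inserted: (none) — query each against bits=1111110:
False positives (alphabetical): none

Answer: none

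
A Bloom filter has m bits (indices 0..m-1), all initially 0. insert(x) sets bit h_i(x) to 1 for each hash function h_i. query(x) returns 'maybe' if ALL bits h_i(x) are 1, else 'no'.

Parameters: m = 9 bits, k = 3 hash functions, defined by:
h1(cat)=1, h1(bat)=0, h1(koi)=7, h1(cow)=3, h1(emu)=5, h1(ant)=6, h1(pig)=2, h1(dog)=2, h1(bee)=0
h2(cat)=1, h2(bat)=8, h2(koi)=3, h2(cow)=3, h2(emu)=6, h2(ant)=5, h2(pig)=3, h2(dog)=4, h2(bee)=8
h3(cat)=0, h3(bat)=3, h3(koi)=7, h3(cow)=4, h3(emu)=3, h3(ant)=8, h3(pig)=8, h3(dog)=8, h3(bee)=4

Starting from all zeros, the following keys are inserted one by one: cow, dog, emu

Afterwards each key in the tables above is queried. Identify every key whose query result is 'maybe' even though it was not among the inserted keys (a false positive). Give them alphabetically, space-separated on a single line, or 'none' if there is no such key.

Start: bits=000000000
After insert 'cow': sets bits 3 4 -> bits=000110000
After insert 'dog': sets bits 2 4 8 -> bits=001110001
After insert 'emu': sets bits 3 5 6 -> bits=001111101
Not inserted: ant bat bee cat koi pig — query each against bits=001111101:
query ant: checks bit5=1, bit6=1, bit8=1 (all 1) -> maybe => FALSE POSITIVE
query bat: checks bit0=0, bit3=1, bit8=1 (has a 0) -> no => not a false positive
query bee: checks bit0=0, bit4=1, bit8=1 (has a 0) -> no => not a false positive
query cat: checks bit0=0, bit1=0 (has a 0) -> no => not a false positive
query koi: checks bit3=1, bit7=0 (has a 0) -> no => not a false positive
query pig: checks bit2=1, bit3=1, bit8=1 (all 1) -> maybe => FALSE POSITIVE
False positives (alphabetical): ant pig

Answer: ant pig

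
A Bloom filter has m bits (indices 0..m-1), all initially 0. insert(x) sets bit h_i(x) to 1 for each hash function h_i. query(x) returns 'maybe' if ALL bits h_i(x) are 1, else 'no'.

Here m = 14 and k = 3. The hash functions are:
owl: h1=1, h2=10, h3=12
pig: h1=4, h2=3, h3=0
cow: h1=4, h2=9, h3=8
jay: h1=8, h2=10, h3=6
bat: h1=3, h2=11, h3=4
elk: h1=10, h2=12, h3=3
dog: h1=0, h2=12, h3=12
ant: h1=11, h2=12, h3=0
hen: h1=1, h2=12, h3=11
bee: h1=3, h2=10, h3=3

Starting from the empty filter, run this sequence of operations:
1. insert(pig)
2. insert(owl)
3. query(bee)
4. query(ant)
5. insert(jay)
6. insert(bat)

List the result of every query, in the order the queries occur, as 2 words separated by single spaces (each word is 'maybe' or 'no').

Start: bits=00000000000000
Op 1: insert pig -> sets bits 0 3 4 -> bits=10011000000000
Op 2: insert owl -> sets bits 1 10 12 -> bits=11011000001010
Op 3: query bee -> checks bit3=1, bit10=1 (all 1) -> maybe
Op 4: query ant -> checks bit0=1, bit11=0, bit12=1 (has a 0) -> no
Op 5: insert jay -> sets bits 6 8 10 -> bits=11011010101010
Op 6: insert bat -> sets bits 3 4 11 -> bits=11011010101110
Query results in order: maybe no

Answer: maybe no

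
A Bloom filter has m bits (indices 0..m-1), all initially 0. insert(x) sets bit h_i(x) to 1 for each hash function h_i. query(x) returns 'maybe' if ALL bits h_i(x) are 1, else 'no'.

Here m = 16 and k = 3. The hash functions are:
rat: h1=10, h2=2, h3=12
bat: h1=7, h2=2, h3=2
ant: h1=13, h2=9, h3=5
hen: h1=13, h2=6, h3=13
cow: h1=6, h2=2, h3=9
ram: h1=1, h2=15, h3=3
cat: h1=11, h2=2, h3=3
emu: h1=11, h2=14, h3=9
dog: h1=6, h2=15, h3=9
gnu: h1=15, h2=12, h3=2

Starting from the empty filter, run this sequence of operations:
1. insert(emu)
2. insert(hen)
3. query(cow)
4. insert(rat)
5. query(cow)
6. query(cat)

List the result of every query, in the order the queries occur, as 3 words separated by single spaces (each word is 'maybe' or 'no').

Answer: no maybe no

Derivation:
Start: bits=0000000000000000
Op 1: insert emu -> sets bits 9 11 14 -> bits=0000000001010010
Op 2: insert hen -> sets bits 6 13 -> bits=0000001001010110
Op 3: query cow -> checks bit2=0, bit6=1, bit9=1 (has a 0) -> no
Op 4: insert rat -> sets bits 2 10 12 -> bits=0010001001111110
Op 5: query cow -> checks bit2=1, bit6=1, bit9=1 (all 1) -> maybe
Op 6: query cat -> checks bit2=1, bit3=0, bit11=1 (has a 0) -> no
Query results in order: no maybe no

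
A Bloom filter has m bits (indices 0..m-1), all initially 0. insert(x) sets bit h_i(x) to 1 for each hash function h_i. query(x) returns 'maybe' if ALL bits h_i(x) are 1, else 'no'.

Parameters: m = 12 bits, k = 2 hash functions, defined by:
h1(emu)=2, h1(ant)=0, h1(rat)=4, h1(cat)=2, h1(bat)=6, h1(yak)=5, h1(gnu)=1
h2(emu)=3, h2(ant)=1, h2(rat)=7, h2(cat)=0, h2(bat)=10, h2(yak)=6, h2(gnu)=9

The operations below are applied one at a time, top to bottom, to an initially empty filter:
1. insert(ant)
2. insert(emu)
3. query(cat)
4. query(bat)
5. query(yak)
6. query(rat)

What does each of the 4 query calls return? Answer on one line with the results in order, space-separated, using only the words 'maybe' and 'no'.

Start: bits=000000000000
Op 1: insert ant -> sets bits 0 1 -> bits=110000000000
Op 2: insert emu -> sets bits 2 3 -> bits=111100000000
Op 3: query cat -> checks bit0=1, bit2=1 (all 1) -> maybe
Op 4: query bat -> checks bit6=0, bit10=0 (has a 0) -> no
Op 5: query yak -> checks bit5=0, bit6=0 (has a 0) -> no
Op 6: query rat -> checks bit4=0, bit7=0 (has a 0) -> no
Query results in order: maybe no no no

Answer: maybe no no no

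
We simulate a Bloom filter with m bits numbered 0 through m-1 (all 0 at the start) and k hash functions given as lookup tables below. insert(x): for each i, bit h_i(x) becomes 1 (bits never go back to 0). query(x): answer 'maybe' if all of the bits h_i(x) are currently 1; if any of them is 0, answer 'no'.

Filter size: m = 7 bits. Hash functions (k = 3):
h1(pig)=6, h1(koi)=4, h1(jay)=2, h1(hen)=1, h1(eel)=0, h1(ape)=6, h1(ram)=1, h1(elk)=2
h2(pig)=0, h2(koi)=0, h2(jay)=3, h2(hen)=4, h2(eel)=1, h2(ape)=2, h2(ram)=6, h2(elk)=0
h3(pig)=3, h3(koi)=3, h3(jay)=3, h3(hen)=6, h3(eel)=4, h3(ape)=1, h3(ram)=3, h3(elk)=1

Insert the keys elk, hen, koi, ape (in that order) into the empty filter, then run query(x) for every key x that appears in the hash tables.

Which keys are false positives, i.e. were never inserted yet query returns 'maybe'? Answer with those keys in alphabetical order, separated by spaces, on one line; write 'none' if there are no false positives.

Start: bits=0000000
After insert 'elk': sets bits 0 1 2 -> bits=1110000
After insert 'hen': sets bits 1 4 6 -> bits=1110101
After insert 'koi': sets bits 0 3 4 -> bits=1111101
After insert 'ape': sets bits 1 2 6 -> bits=1111101
Not inserted: eel jay pig ram — query each against bits=1111101:
query eel: checks bit0=1, bit1=1, bit4=1 (all 1) -> maybe => FALSE POSITIVE
query jay: checks bit2=1, bit3=1 (all 1) -> maybe => FALSE POSITIVE
query pig: checks bit0=1, bit3=1, bit6=1 (all 1) -> maybe => FALSE POSITIVE
query ram: checks bit1=1, bit3=1, bit6=1 (all 1) -> maybe => FALSE POSITIVE
False positives (alphabetical): eel jay pig ram

Answer: eel jay pig ram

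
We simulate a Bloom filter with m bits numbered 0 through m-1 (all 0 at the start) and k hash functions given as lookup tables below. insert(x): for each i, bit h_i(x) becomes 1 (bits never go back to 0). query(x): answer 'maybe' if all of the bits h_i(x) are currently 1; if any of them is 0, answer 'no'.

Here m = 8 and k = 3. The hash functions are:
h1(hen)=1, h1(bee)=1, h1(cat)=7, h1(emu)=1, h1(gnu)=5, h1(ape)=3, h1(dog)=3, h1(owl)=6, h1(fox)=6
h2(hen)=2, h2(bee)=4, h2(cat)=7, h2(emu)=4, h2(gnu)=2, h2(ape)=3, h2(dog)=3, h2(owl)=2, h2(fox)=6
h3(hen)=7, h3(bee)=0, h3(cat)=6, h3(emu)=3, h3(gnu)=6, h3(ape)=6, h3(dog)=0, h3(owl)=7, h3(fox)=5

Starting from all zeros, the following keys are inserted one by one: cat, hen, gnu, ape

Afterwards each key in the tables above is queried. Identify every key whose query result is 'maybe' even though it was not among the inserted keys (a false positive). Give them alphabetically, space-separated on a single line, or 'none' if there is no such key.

Answer: fox owl

Derivation:
Start: bits=00000000
After insert 'cat': sets bits 6 7 -> bits=00000011
After insert 'hen': sets bits 1 2 7 -> bits=01100011
After insert 'gnu': sets bits 2 5 6 -> bits=01100111
After insert 'ape': sets bits 3 6 -> bits=01110111
Not inserted: bee dog emu fox owl — query each against bits=01110111:
query bee: checks bit0=0, bit1=1, bit4=0 (has a 0) -> no => not a false positive
query dog: checks bit0=0, bit3=1 (has a 0) -> no => not a false positive
query emu: checks bit1=1, bit3=1, bit4=0 (has a 0) -> no => not a false positive
query fox: checks bit5=1, bit6=1 (all 1) -> maybe => FALSE POSITIVE
query owl: checks bit2=1, bit6=1, bit7=1 (all 1) -> maybe => FALSE POSITIVE
False positives (alphabetical): fox owl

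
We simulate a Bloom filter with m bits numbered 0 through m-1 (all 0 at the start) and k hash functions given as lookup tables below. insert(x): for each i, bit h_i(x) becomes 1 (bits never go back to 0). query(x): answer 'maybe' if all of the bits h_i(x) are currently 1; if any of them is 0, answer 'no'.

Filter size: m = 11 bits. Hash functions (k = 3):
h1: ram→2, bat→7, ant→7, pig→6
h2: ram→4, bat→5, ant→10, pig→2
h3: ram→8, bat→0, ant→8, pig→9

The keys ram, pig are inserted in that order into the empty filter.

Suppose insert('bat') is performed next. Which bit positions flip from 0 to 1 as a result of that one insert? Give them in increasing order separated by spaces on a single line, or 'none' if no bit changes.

Start: bits=00000000000
After insert 'ram': sets bits 2 4 8 -> bits=00101000100
After insert 'pig': sets bits 2 6 9 -> bits=00101010110
insert 'bat' would touch bits 0 5 7; currently bit0=0, bit5=0, bit7=0
Bits that are 0 among those (would change 0->1): 0 5 7

Answer: 0 5 7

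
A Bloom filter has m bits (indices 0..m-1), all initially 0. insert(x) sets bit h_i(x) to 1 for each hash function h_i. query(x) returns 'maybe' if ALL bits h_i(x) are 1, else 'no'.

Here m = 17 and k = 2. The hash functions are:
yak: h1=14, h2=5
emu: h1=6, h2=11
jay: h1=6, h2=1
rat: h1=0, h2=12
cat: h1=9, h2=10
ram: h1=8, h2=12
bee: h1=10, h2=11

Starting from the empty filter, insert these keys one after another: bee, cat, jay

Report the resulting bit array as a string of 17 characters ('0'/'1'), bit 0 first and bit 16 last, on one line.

Start: bits=00000000000000000
After insert 'bee': sets bits 10 11 -> bits=00000000001100000
After insert 'cat': sets bits 9 10 -> bits=00000000011100000
After insert 'jay': sets bits 1 6 -> bits=01000010011100000

Answer: 01000010011100000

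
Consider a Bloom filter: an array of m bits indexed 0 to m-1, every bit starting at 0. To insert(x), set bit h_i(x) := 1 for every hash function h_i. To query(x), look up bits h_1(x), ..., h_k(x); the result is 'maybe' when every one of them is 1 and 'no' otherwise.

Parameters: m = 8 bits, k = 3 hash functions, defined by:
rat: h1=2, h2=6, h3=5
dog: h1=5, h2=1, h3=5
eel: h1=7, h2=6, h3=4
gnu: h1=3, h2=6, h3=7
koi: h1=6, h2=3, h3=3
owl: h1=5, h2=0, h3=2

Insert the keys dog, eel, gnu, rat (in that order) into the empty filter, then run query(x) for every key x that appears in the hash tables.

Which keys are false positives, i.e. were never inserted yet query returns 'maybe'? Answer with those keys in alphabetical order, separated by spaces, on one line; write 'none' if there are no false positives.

Answer: koi

Derivation:
Start: bits=00000000
After insert 'dog': sets bits 1 5 -> bits=01000100
After insert 'eel': sets bits 4 6 7 -> bits=01001111
After insert 'gnu': sets bits 3 6 7 -> bits=01011111
After insert 'rat': sets bits 2 5 6 -> bits=01111111
Not inserted: koi owl — query each against bits=01111111:
query koi: checks bit3=1, bit6=1 (all 1) -> maybe => FALSE POSITIVE
query owl: checks bit0=0, bit2=1, bit5=1 (has a 0) -> no => not a false positive
False positives (alphabetical): koi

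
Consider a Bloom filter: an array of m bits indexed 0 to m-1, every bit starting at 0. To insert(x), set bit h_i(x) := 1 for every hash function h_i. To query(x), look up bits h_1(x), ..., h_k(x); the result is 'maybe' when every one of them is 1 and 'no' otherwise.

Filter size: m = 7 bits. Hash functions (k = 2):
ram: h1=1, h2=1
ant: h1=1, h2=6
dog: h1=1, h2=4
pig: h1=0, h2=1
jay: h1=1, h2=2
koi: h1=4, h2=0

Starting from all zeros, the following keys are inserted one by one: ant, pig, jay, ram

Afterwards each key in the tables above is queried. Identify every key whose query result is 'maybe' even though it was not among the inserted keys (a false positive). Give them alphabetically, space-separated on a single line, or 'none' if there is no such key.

Answer: none

Derivation:
Start: bits=0000000
After insert 'ant': sets bits 1 6 -> bits=0100001
After insert 'pig': sets bits 0 1 -> bits=1100001
After insert 'jay': sets bits 1 2 -> bits=1110001
After insert 'ram': sets bits 1 -> bits=1110001
Not inserted: dog koi — query each against bits=1110001:
query dog: checks bit1=1, bit4=0 (has a 0) -> no => not a false positive
query koi: checks bit0=1, bit4=0 (has a 0) -> no => not a false positive
False positives (alphabetical): none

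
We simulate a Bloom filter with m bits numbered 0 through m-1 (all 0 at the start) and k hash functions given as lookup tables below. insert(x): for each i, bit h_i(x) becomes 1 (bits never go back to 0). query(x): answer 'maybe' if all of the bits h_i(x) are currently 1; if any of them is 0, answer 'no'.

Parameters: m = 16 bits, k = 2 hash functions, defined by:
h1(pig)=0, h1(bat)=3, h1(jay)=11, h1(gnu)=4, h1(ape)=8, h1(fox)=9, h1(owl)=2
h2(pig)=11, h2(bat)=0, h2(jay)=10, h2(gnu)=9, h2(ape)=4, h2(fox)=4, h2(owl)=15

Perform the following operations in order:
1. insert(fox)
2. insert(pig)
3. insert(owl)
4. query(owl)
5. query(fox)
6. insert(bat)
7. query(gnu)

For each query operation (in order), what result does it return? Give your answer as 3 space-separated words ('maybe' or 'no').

Answer: maybe maybe maybe

Derivation:
Start: bits=0000000000000000
Op 1: insert fox -> sets bits 4 9 -> bits=0000100001000000
Op 2: insert pig -> sets bits 0 11 -> bits=1000100001010000
Op 3: insert owl -> sets bits 2 15 -> bits=1010100001010001
Op 4: query owl -> checks bit2=1, bit15=1 (all 1) -> maybe
Op 5: query fox -> checks bit4=1, bit9=1 (all 1) -> maybe
Op 6: insert bat -> sets bits 0 3 -> bits=1011100001010001
Op 7: query gnu -> checks bit4=1, bit9=1 (all 1) -> maybe
Query results in order: maybe maybe maybe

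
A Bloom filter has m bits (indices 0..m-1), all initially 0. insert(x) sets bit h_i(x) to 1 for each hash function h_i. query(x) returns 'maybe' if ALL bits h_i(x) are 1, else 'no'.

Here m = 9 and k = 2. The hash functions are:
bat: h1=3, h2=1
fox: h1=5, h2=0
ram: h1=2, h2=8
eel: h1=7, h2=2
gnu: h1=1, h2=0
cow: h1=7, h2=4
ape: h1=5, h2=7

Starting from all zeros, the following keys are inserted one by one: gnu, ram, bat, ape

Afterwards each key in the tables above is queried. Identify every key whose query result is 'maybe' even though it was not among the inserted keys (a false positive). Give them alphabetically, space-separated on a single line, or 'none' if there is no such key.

Answer: eel fox

Derivation:
Start: bits=000000000
After insert 'gnu': sets bits 0 1 -> bits=110000000
After insert 'ram': sets bits 2 8 -> bits=111000001
After insert 'bat': sets bits 1 3 -> bits=111100001
After insert 'ape': sets bits 5 7 -> bits=111101011
Not inserted: cow eel fox — query each against bits=111101011:
query cow: checks bit4=0, bit7=1 (has a 0) -> no => not a false positive
query eel: checks bit2=1, bit7=1 (all 1) -> maybe => FALSE POSITIVE
query fox: checks bit0=1, bit5=1 (all 1) -> maybe => FALSE POSITIVE
False positives (alphabetical): eel fox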